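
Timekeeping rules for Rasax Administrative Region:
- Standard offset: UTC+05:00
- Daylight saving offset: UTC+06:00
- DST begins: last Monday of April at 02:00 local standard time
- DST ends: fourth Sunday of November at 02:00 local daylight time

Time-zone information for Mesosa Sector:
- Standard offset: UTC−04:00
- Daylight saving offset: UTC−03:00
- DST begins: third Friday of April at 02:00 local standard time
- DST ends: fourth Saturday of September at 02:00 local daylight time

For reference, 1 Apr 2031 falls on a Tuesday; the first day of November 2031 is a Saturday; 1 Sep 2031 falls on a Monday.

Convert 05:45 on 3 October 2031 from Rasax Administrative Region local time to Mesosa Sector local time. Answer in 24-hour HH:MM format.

19:45

1 April 2031 is a Tuesday, so Mondays fall on 7, 14, 21, 28; the last is April 28.
1 November 2031 is a Saturday, so the first Sunday is November 2 and the fourth is November 23.
3 October 2031 falls between 28 April and 23 November, so daylight saving is in effect and Rasax Administrative Region is at UTC+06:00.
05:45 Rasax Administrative Region − 6h = 23:45 UTC (rolling into the previous day, 2 October 2031).
1 April 2031 is a Tuesday, so the first Friday is April 4 and the third is April 18.
1 September 2031 is a Monday, so the first Saturday is September 6 and the fourth is September 27.
At the standard offset (UTC−04:00), 23:45 UTC − 4h = 19:45 Mesosa Sector standard time.
The standard-time date in Mesosa Sector, 2 October 2031, is outside the daylight-saving period (18 April – 27 September), so Mesosa Sector is on standard time, UTC−04:00.
23:45 UTC − 4h = 19:45 Mesosa Sector.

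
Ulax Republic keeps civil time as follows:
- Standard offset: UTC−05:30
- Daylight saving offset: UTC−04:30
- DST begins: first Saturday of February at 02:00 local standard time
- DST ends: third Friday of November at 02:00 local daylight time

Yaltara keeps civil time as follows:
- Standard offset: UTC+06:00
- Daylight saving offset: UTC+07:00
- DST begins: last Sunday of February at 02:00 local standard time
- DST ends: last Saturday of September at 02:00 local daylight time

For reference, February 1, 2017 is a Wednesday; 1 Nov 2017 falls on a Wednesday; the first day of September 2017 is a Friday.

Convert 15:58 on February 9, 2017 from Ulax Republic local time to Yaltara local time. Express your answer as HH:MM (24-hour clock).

1 February 2017 is a Wednesday, so the first Saturday is February 4.
1 November 2017 is a Wednesday, so the first Friday is November 3 and the third is November 17.
February 9, 2017 lies within the daylight-saving period (4 February – 17 November), so Ulax Republic is on daylight time, UTC−04:30.
15:58 Ulax Republic + 4h30m = 20:28 UTC.
1 February 2017 is a Wednesday, so Sundays fall on 5, 12, 19, 26; the last is February 26.
1 September 2017 is a Friday, so Saturdays fall on 2, 9, 16, 23, 30; the last is September 30.
At the standard offset (UTC+06:00), 20:28 UTC + 6h = 02:28 Yaltara standard time (rolling into the next day, 10 February 2017).
The standard-time date in Yaltara, February 10, 2017, is outside the daylight-saving period (26 February – 30 September), so Yaltara is on standard time, UTC+06:00.
20:28 UTC + 6h = 02:28 Yaltara (rolling into the next day, 10 February 2017).

02:28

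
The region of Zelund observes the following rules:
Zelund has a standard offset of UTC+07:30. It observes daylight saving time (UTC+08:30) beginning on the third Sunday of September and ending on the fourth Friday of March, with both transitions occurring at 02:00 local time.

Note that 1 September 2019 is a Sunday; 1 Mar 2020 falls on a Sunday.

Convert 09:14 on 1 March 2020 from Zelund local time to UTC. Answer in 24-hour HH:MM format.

00:44

1 September 2019 is a Sunday, so the first Sunday is September 1 and the third is September 15.
1 March 2020 is a Sunday, so the first Friday is March 6 and the fourth is March 27.
Daylight saving runs 15 September 2019 – 27 March 2020; 1 March 2020 is inside that window, so Zelund is at UTC+08:30.
09:14 local − 8h30m = 00:44 UTC.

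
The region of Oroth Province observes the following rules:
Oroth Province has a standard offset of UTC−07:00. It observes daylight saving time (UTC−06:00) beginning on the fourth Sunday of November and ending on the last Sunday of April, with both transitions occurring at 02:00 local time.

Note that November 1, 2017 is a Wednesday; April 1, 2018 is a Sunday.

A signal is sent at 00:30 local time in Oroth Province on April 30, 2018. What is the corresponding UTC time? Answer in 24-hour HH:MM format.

07:30

1 November 2017 is a Wednesday, so the first Sunday is November 5 and the fourth is November 26.
1 April 2018 is a Sunday, so Sundays fall on 1, 8, 15, 22, 29; the last is April 29.
April 30, 2018 does not fall between 26 November 2017 and 29 April 2018, so daylight saving is not in effect and Oroth Province is at UTC−07:00.
00:30 local + 7h = 07:30 UTC.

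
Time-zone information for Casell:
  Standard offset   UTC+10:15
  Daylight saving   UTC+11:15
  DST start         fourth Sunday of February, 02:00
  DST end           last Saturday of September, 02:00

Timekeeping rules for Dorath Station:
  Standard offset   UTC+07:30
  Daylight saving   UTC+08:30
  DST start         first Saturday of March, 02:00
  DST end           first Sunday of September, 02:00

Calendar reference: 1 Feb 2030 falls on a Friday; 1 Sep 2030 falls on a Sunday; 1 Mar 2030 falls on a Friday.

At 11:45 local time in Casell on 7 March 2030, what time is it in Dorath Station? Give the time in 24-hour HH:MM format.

1 February 2030 is a Friday, so the first Sunday is February 3 and the fourth is February 24.
1 September 2030 is a Sunday, so Saturdays fall on 7, 14, 21, 28; the last is September 28.
7 March 2030 falls between 24 February and 28 September, so daylight saving is in effect and Casell is at UTC+11:15.
11:45 Casell − 11h15m = 00:30 UTC.
1 March 2030 is a Friday, so the first Saturday is March 2.
1 September 2030 is a Sunday, so the first Sunday is September 1.
At the standard offset (UTC+07:30), 00:30 UTC + 7h30m = 08:00 Dorath Station standard time.
The standard-time date in Dorath Station, 7 March 2030, lies within the daylight-saving period (2 March – 1 September), so Dorath Station is on daylight time, UTC+08:30.
00:30 UTC + 8h30m = 09:00 Dorath Station.

09:00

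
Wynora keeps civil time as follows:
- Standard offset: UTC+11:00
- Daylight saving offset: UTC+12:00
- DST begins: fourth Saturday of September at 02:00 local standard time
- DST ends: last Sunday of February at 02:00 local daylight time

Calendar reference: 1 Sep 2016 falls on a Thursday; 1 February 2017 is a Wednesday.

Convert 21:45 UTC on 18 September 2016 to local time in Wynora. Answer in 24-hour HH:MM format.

1 September 2016 is a Thursday, so the first Saturday is September 3 and the fourth is September 24.
1 February 2017 is a Wednesday, so Sundays fall on 5, 12, 19, 26; the last is February 26.
At the standard offset (UTC+11:00), 21:45 UTC + 11h = 08:45 Wynora standard time (rolling into the next day, 19 September 2016).
Daylight saving runs 24 September 2016 – 26 February 2017; the standard-time date in Wynora, 19 September 2016, is outside that window, so Wynora is on standard time at UTC+11:00.
21:45 UTC + 11h = 08:45 local (rolling into the next day, 19 September 2016).

08:45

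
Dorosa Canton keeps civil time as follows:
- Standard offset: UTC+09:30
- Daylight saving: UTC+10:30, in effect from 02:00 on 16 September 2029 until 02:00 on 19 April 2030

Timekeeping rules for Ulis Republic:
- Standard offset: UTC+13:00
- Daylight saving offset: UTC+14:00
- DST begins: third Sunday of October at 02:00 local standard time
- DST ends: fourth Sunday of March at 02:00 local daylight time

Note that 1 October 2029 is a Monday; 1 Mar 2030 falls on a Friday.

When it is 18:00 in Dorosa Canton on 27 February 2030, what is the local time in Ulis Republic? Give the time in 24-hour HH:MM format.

21:30

27 February 2030 falls between 16 September 2029 and 19 April 2030, so daylight saving is in effect and Dorosa Canton is at UTC+10:30.
18:00 Dorosa Canton − 10h30m = 07:30 UTC.
1 October 2029 is a Monday, so the first Sunday is October 7 and the third is October 21.
1 March 2030 is a Friday, so the first Sunday is March 3 and the fourth is March 24.
At the standard offset (UTC+13:00), 07:30 UTC + 13h = 20:30 Ulis Republic standard time.
The standard-time date in Ulis Republic, 27 February 2030, lies within the daylight-saving period (21 October 2029 – 24 March 2030), so Ulis Republic is on daylight time, UTC+14:00.
07:30 UTC + 14h = 21:30 Ulis Republic.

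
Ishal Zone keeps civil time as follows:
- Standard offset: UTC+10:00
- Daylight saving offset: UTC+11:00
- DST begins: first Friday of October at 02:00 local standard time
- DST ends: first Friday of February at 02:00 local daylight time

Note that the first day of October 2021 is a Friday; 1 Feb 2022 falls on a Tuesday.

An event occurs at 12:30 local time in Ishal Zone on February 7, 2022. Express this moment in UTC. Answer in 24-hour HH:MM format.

02:30

1 October 2021 is a Friday, so the first Friday is October 1.
1 February 2022 is a Tuesday, so the first Friday is February 4.
February 7, 2022 is outside the daylight-saving period (1 October 2021 – 4 February 2022), so Ishal Zone is on standard time, UTC+10:00.
12:30 local − 10h = 02:30 UTC.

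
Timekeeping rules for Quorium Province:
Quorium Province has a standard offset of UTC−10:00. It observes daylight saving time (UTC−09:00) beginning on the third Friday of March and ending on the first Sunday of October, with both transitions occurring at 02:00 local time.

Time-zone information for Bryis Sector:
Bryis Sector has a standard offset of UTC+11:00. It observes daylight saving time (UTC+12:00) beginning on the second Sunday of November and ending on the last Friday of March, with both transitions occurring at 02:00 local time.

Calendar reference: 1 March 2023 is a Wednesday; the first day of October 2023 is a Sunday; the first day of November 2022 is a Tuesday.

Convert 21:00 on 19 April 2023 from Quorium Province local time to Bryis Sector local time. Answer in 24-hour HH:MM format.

17:00

1 March 2023 is a Wednesday, so the first Friday is March 3 and the third is March 17.
1 October 2023 is a Sunday, so the first Sunday is October 1.
19 April 2023 lies within the daylight-saving period (17 March – 1 October), so Quorium Province is on daylight time, UTC−09:00.
21:00 Quorium Province + 9h = 06:00 UTC (rolling into the next day, 20 April 2023).
1 November 2022 is a Tuesday, so the first Sunday is November 6 and the second is November 13.
1 March 2023 is a Wednesday, so Fridays fall on 3, 10, 17, 24, 31; the last is March 31.
At the standard offset (UTC+11:00), 06:00 UTC + 11h = 17:00 Bryis Sector standard time.
Daylight saving runs 13 November 2022 – 31 March 2023; the standard-time date in Bryis Sector, 20 April 2023, is outside that window, so Bryis Sector is on standard time at UTC+11:00.
06:00 UTC + 11h = 17:00 Bryis Sector.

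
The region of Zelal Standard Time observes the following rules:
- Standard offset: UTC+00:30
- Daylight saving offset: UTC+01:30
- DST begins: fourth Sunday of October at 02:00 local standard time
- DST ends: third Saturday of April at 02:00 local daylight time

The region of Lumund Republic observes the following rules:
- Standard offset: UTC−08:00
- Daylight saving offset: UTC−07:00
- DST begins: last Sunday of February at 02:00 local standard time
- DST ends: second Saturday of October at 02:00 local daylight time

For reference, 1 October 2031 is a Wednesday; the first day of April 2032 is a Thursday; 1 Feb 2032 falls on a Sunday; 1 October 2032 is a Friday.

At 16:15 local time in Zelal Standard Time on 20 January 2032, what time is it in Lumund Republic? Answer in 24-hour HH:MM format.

06:45

1 October 2031 is a Wednesday, so the first Sunday is October 5 and the fourth is October 26.
1 April 2032 is a Thursday, so the first Saturday is April 3 and the third is April 17.
Daylight saving runs 26 October 2031 – 17 April 2032; 20 January 2032 is inside that window, so Zelal Standard Time is at UTC+01:30.
16:15 Zelal Standard Time − 1h30m = 14:45 UTC.
1 February 2032 is a Sunday, so Sundays fall on 1, 8, 15, 22, 29; the last is February 29.
1 October 2032 is a Friday, so the first Saturday is October 2 and the second is October 9.
At the standard offset (UTC−08:00), 14:45 UTC − 8h = 06:45 Lumund Republic standard time.
Daylight saving runs 29 February – 9 October; the standard-time date in Lumund Republic, 20 January 2032, is outside that window, so Lumund Republic is on standard time at UTC−08:00.
14:45 UTC − 8h = 06:45 Lumund Republic.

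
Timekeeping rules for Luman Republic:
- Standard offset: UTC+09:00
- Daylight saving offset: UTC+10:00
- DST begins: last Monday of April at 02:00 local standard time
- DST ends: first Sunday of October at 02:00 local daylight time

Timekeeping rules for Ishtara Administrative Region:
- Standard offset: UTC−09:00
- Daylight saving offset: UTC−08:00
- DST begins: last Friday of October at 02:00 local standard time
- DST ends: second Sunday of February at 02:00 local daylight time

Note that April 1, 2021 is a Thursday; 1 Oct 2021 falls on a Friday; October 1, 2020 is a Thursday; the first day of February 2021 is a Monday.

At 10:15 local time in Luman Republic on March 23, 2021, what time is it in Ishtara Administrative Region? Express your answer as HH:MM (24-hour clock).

16:15

1 April 2021 is a Thursday, so Mondays fall on 5, 12, 19, 26; the last is April 26.
1 October 2021 is a Friday, so the first Sunday is October 3.
Daylight saving runs 26 April – 3 October; March 23, 2021 is outside that window, so Luman Republic is on standard time at UTC+09:00.
10:15 Luman Republic − 9h = 01:15 UTC.
1 October 2020 is a Thursday, so Fridays fall on 2, 9, 16, 23, 30; the last is October 30.
1 February 2021 is a Monday, so the first Sunday is February 7 and the second is February 14.
At the standard offset (UTC−09:00), 01:15 UTC − 9h = 16:15 Ishtara Administrative Region standard time (rolling into the previous day, 22 March 2021).
Daylight saving runs 30 October 2020 – 14 February 2021; the standard-time date in Ishtara Administrative Region, March 22, 2021, is outside that window, so Ishtara Administrative Region is on standard time at UTC−09:00.
01:15 UTC − 9h = 16:15 Ishtara Administrative Region (rolling into the previous day, 22 March 2021).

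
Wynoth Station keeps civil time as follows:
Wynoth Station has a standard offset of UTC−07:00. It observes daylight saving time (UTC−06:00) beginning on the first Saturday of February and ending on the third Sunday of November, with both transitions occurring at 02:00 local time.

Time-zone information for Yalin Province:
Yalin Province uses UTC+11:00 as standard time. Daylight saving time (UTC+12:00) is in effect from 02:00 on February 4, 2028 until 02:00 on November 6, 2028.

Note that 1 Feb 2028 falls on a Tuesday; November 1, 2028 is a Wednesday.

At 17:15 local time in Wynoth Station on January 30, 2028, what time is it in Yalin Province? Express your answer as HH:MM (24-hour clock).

1 February 2028 is a Tuesday, so the first Saturday is February 5.
1 November 2028 is a Wednesday, so the first Sunday is November 5 and the third is November 19.
Daylight saving runs 5 February – 19 November; January 30, 2028 is outside that window, so Wynoth Station is on standard time at UTC−07:00.
17:15 Wynoth Station + 7h = 00:15 UTC (rolling into the next day, 31 January 2028).
At the standard offset (UTC+11:00), 00:15 UTC + 11h = 11:15 Yalin Province standard time.
The standard-time date in Yalin Province, January 31, 2028, does not fall between 4 February and 6 November, so daylight saving is not in effect and Yalin Province is at UTC+11:00.
00:15 UTC + 11h = 11:15 Yalin Province.

11:15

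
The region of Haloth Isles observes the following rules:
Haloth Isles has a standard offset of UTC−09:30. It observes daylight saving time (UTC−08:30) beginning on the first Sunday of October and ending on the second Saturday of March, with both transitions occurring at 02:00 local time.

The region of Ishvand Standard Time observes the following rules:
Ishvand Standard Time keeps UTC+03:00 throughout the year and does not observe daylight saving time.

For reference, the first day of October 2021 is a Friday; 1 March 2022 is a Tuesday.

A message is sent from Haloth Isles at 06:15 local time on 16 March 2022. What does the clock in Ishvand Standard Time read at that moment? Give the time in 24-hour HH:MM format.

1 October 2021 is a Friday, so the first Sunday is October 3.
1 March 2022 is a Tuesday, so the first Saturday is March 5 and the second is March 12.
16 March 2022 is outside the daylight-saving period (3 October 2021 – 12 March 2022), so Haloth Isles is on standard time, UTC−09:30.
06:15 Haloth Isles + 9h30m = 15:45 UTC.
Ishvand Standard Time has no daylight saving, so its offset is UTC+03:00 year-round.
15:45 UTC + 3h = 18:45 Ishvand Standard Time.

18:45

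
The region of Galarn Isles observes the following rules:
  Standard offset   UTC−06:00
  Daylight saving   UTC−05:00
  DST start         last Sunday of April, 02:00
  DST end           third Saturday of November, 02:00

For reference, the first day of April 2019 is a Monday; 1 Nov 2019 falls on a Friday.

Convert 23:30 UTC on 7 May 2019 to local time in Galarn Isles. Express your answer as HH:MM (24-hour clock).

18:30

1 April 2019 is a Monday, so Sundays fall on 7, 14, 21, 28; the last is April 28.
1 November 2019 is a Friday, so the first Saturday is November 2 and the third is November 16.
At the standard offset (UTC−06:00), 23:30 UTC − 6h = 17:30 Galarn Isles standard time.
Daylight saving runs 28 April – 16 November; the standard-time date in Galarn Isles, 7 May 2019, is inside that window, so Galarn Isles is at UTC−05:00.
23:30 UTC − 5h = 18:30 local.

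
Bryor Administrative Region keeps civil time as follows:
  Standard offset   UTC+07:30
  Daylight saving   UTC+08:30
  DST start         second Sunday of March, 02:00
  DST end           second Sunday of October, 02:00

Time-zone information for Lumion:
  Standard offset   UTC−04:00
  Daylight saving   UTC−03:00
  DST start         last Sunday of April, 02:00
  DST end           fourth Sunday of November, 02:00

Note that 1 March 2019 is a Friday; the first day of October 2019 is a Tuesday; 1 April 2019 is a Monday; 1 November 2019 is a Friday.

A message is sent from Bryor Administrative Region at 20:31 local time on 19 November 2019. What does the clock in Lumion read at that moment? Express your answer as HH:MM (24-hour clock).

10:01

1 March 2019 is a Friday, so the first Sunday is March 3 and the second is March 10.
1 October 2019 is a Tuesday, so the first Sunday is October 6 and the second is October 13.
19 November 2019 does not fall between 10 March and 13 October, so daylight saving is not in effect and Bryor Administrative Region is at UTC+07:30.
20:31 Bryor Administrative Region − 7h30m = 13:01 UTC.
1 April 2019 is a Monday, so Sundays fall on 7, 14, 21, 28; the last is April 28.
1 November 2019 is a Friday, so the first Sunday is November 3 and the fourth is November 24.
At the standard offset (UTC−04:00), 13:01 UTC − 4h = 09:01 Lumion standard time.
The standard-time date in Lumion, 19 November 2019, falls between 28 April and 24 November, so daylight saving is in effect and Lumion is at UTC−03:00.
13:01 UTC − 3h = 10:01 Lumion.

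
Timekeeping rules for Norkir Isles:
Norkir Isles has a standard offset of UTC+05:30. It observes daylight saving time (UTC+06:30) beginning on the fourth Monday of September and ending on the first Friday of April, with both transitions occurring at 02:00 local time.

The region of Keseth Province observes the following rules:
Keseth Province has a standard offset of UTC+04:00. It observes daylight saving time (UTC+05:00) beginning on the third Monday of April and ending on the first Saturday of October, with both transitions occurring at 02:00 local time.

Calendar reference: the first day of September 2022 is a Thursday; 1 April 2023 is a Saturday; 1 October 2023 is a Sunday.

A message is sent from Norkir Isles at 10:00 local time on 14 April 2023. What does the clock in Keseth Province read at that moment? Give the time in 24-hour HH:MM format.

08:30

1 September 2022 is a Thursday, so the first Monday is September 5 and the fourth is September 26.
1 April 2023 is a Saturday, so the first Friday is April 7.
Daylight saving runs 26 September 2022 – 7 April 2023; 14 April 2023 is outside that window, so Norkir Isles is on standard time at UTC+05:30.
10:00 Norkir Isles − 5h30m = 04:30 UTC.
1 April 2023 is a Saturday, so the first Monday is April 3 and the third is April 17.
1 October 2023 is a Sunday, so the first Saturday is October 7.
At the standard offset (UTC+04:00), 04:30 UTC + 4h = 08:30 Keseth Province standard time.
The standard-time date in Keseth Province, 14 April 2023, is outside the daylight-saving period (17 April – 7 October), so Keseth Province is on standard time, UTC+04:00.
04:30 UTC + 4h = 08:30 Keseth Province.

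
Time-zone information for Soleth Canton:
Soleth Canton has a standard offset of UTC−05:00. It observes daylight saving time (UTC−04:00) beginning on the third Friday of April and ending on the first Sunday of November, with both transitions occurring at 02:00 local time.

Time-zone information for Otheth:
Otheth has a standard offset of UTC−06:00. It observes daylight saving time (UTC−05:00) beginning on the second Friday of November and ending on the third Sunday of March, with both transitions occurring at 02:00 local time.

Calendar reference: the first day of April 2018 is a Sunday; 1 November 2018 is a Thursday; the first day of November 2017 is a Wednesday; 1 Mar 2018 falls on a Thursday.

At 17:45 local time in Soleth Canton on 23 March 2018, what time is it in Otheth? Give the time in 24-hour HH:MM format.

16:45

1 April 2018 is a Sunday, so the first Friday is April 6 and the third is April 20.
1 November 2018 is a Thursday, so the first Sunday is November 4.
23 March 2018 does not fall between 20 April and 4 November, so daylight saving is not in effect and Soleth Canton is at UTC−05:00.
17:45 Soleth Canton + 5h = 22:45 UTC.
1 November 2017 is a Wednesday, so the first Friday is November 3 and the second is November 10.
1 March 2018 is a Thursday, so the first Sunday is March 4 and the third is March 18.
At the standard offset (UTC−06:00), 22:45 UTC − 6h = 16:45 Otheth standard time.
The standard-time date in Otheth, 23 March 2018, is outside the daylight-saving period (10 November 2017 – 18 March 2018), so Otheth is on standard time, UTC−06:00.
22:45 UTC − 6h = 16:45 Otheth.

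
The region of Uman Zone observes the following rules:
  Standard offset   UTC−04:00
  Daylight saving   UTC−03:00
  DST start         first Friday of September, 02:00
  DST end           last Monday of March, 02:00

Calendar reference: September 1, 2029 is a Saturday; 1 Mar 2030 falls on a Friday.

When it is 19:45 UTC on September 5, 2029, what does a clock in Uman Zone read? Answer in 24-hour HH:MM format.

1 September 2029 is a Saturday, so the first Friday is September 7.
1 March 2030 is a Friday, so Mondays fall on 4, 11, 18, 25; the last is March 25.
At the standard offset (UTC−04:00), 19:45 UTC − 4h = 15:45 Uman Zone standard time.
The standard-time date in Uman Zone, September 5, 2029, does not fall between 7 September 2029 and 25 March 2030, so daylight saving is not in effect and Uman Zone is at UTC−04:00.
19:45 UTC − 4h = 15:45 local.

15:45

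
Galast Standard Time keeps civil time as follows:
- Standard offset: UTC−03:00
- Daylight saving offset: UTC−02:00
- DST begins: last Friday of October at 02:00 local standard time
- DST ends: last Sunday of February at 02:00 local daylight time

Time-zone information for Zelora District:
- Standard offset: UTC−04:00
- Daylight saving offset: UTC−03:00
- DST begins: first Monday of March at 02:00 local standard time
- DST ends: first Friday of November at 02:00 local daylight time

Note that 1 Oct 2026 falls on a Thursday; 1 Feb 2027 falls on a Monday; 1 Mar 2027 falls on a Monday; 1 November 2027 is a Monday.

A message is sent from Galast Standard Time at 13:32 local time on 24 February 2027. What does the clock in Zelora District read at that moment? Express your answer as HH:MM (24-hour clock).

1 October 2026 is a Thursday, so Fridays fall on 2, 9, 16, 23, 30; the last is October 30.
1 February 2027 is a Monday, so Sundays fall on 7, 14, 21, 28; the last is February 28.
24 February 2027 falls between 30 October 2026 and 28 February 2027, so daylight saving is in effect and Galast Standard Time is at UTC−02:00.
13:32 Galast Standard Time + 2h = 15:32 UTC.
1 March 2027 is a Monday, so the first Monday is March 1.
1 November 2027 is a Monday, so the first Friday is November 5.
At the standard offset (UTC−04:00), 15:32 UTC − 4h = 11:32 Zelora District standard time.
Daylight saving runs 1 March – 5 November; the standard-time date in Zelora District, 24 February 2027, is outside that window, so Zelora District is on standard time at UTC−04:00.
15:32 UTC − 4h = 11:32 Zelora District.

11:32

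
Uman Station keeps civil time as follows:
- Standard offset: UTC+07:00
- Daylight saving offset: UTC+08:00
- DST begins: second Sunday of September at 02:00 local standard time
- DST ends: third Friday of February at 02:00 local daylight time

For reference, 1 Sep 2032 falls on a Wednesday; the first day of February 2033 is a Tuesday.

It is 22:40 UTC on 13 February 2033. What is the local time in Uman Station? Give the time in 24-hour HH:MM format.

06:40

1 September 2032 is a Wednesday, so the first Sunday is September 5 and the second is September 12.
1 February 2033 is a Tuesday, so the first Friday is February 4 and the third is February 18.
At the standard offset (UTC+07:00), 22:40 UTC + 7h = 05:40 Uman Station standard time (rolling into the next day, 14 February 2033).
The standard-time date in Uman Station, 14 February 2033, lies within the daylight-saving period (12 September 2032 – 18 February 2033), so Uman Station is on daylight time, UTC+08:00.
22:40 UTC + 8h = 06:40 local (rolling into the next day, 14 February 2033).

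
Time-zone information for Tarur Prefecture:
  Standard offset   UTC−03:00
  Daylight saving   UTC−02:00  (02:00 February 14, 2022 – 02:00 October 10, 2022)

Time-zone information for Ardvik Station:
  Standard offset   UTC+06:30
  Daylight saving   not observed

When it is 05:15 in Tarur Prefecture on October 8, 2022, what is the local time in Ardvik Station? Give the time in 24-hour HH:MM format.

Daylight saving runs 14 February – 10 October; October 8, 2022 is inside that window, so Tarur Prefecture is at UTC−02:00.
05:15 Tarur Prefecture + 2h = 07:15 UTC.
Ardvik Station stays on UTC+06:30 all year.
07:15 UTC + 6h30m = 13:45 Ardvik Station.

13:45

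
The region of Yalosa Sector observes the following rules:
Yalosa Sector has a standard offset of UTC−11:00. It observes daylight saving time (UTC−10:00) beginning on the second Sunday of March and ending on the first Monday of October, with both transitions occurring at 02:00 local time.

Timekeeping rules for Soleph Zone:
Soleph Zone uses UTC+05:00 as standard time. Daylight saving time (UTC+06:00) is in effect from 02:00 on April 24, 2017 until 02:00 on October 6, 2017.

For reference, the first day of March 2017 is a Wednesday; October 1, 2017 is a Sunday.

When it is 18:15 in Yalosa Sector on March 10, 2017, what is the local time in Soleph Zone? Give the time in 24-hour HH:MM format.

10:15

1 March 2017 is a Wednesday, so the first Sunday is March 5 and the second is March 12.
1 October 2017 is a Sunday, so the first Monday is October 2.
March 10, 2017 does not fall between 12 March and 2 October, so daylight saving is not in effect and Yalosa Sector is at UTC−11:00.
18:15 Yalosa Sector + 11h = 05:15 UTC (rolling into the next day, 11 March 2017).
At the standard offset (UTC+05:00), 05:15 UTC + 5h = 10:15 Soleph Zone standard time.
The standard-time date in Soleph Zone, March 11, 2017, is outside the daylight-saving period (24 April – 6 October), so Soleph Zone is on standard time, UTC+05:00.
05:15 UTC + 5h = 10:15 Soleph Zone.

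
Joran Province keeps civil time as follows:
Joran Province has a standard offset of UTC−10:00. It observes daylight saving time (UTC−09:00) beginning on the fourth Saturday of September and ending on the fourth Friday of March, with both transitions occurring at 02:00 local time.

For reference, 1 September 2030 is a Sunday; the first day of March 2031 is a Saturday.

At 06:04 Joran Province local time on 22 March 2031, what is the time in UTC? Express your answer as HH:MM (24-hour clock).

1 September 2030 is a Sunday, so the first Saturday is September 7 and the fourth is September 28.
1 March 2031 is a Saturday, so the first Friday is March 7 and the fourth is March 28.
22 March 2031 lies within the daylight-saving period (28 September 2030 – 28 March 2031), so Joran Province is on daylight time, UTC−09:00.
06:04 local + 9h = 15:04 UTC.

15:04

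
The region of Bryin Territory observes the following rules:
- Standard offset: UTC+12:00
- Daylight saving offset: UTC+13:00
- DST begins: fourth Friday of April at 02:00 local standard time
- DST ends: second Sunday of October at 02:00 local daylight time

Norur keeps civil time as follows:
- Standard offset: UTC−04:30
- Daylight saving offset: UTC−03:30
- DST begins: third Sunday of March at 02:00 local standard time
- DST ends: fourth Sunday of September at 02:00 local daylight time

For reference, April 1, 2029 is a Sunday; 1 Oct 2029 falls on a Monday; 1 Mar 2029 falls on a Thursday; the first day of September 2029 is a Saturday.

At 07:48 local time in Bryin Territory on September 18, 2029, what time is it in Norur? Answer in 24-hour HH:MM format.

1 April 2029 is a Sunday, so the first Friday is April 6 and the fourth is April 27.
1 October 2029 is a Monday, so the first Sunday is October 7 and the second is October 14.
Daylight saving runs 27 April – 14 October; September 18, 2029 is inside that window, so Bryin Territory is at UTC+13:00.
07:48 Bryin Territory − 13h = 18:48 UTC (rolling into the previous day, 17 September 2029).
1 March 2029 is a Thursday, so the first Sunday is March 4 and the third is March 18.
1 September 2029 is a Saturday, so the first Sunday is September 2 and the fourth is September 23.
At the standard offset (UTC−04:30), 18:48 UTC − 4h30m = 14:18 Norur standard time.
Daylight saving runs 18 March – 23 September; the standard-time date in Norur, September 17, 2029, is inside that window, so Norur is at UTC−03:30.
18:48 UTC − 3h30m = 15:18 Norur.

15:18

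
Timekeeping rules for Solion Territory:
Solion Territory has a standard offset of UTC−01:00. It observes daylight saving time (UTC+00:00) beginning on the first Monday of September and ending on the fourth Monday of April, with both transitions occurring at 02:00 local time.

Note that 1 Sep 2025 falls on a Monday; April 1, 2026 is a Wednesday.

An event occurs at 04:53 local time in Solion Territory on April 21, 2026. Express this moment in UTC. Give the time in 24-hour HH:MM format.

1 September 2025 is a Monday, so the first Monday is September 1.
1 April 2026 is a Wednesday, so the first Monday is April 6 and the fourth is April 27.
April 21, 2026 lies within the daylight-saving period (1 September 2025 – 27 April 2026), so Solion Territory is on daylight time, UTC+00:00.
04:53 local − 0h = 04:53 UTC.

04:53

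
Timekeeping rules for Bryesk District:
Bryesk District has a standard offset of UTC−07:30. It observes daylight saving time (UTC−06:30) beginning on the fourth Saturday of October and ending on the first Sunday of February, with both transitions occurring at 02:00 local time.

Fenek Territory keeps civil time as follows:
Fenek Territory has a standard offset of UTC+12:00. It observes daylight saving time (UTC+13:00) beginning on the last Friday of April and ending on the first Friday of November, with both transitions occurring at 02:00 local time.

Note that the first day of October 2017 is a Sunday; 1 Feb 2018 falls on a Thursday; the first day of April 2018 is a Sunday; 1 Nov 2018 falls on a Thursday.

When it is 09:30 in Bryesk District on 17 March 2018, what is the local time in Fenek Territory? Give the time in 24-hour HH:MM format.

1 October 2017 is a Sunday, so the first Saturday is October 7 and the fourth is October 28.
1 February 2018 is a Thursday, so the first Sunday is February 4.
17 March 2018 does not fall between 28 October 2017 and 4 February 2018, so daylight saving is not in effect and Bryesk District is at UTC−07:30.
09:30 Bryesk District + 7h30m = 17:00 UTC.
1 April 2018 is a Sunday, so Fridays fall on 6, 13, 20, 27; the last is April 27.
1 November 2018 is a Thursday, so the first Friday is November 2.
At the standard offset (UTC+12:00), 17:00 UTC + 12h = 05:00 Fenek Territory standard time (rolling into the next day, 18 March 2018).
The standard-time date in Fenek Territory, 18 March 2018, is outside the daylight-saving period (27 April – 2 November), so Fenek Territory is on standard time, UTC+12:00.
17:00 UTC + 12h = 05:00 Fenek Territory (rolling into the next day, 18 March 2018).

05:00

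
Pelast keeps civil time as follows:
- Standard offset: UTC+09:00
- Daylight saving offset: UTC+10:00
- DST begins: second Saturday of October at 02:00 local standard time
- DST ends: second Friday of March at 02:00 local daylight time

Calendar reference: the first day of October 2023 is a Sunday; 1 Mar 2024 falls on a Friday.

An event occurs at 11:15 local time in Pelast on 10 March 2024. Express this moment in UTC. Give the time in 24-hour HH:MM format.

02:15

1 October 2023 is a Sunday, so the first Saturday is October 7 and the second is October 14.
1 March 2024 is a Friday, so the first Friday is March 1 and the second is March 8.
10 March 2024 does not fall between 14 October 2023 and 8 March 2024, so daylight saving is not in effect and Pelast is at UTC+09:00.
11:15 local − 9h = 02:15 UTC.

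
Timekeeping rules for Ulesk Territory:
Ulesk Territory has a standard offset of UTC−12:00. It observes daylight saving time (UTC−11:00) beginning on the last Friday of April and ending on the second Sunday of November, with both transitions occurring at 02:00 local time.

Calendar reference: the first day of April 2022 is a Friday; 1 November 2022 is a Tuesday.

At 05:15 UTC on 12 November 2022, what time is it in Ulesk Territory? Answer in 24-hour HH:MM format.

18:15

1 April 2022 is a Friday, so Fridays fall on 1, 8, 15, 22, 29; the last is April 29.
1 November 2022 is a Tuesday, so the first Sunday is November 6 and the second is November 13.
At the standard offset (UTC−12:00), 05:15 UTC − 12h = 17:15 Ulesk Territory standard time (rolling into the previous day, 11 November 2022).
The standard-time date in Ulesk Territory, 11 November 2022, lies within the daylight-saving period (29 April – 13 November), so Ulesk Territory is on daylight time, UTC−11:00.
05:15 UTC − 11h = 18:15 local (rolling into the previous day, 11 November 2022).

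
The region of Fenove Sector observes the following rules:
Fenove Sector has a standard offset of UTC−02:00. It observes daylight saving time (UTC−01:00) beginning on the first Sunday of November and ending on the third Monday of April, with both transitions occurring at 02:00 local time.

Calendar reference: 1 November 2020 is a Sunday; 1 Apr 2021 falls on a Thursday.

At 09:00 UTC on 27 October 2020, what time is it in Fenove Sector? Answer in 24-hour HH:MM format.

07:00

1 November 2020 is a Sunday, so the first Sunday is November 1.
1 April 2021 is a Thursday, so the first Monday is April 5 and the third is April 19.
At the standard offset (UTC−02:00), 09:00 UTC − 2h = 07:00 Fenove Sector standard time.
The standard-time date in Fenove Sector, 27 October 2020, does not fall between 1 November 2020 and 19 April 2021, so daylight saving is not in effect and Fenove Sector is at UTC−02:00.
09:00 UTC − 2h = 07:00 local.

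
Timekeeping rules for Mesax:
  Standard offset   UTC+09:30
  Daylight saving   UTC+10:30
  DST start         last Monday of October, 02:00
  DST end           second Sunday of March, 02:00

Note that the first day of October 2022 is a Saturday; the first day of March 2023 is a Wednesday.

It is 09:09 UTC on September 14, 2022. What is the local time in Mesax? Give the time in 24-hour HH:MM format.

1 October 2022 is a Saturday, so Mondays fall on 3, 10, 17, 24, 31; the last is October 31.
1 March 2023 is a Wednesday, so the first Sunday is March 5 and the second is March 12.
At the standard offset (UTC+09:30), 09:09 UTC + 9h30m = 18:39 Mesax standard time.
Daylight saving runs 31 October 2022 – 12 March 2023; the standard-time date in Mesax, September 14, 2022, is outside that window, so Mesax is on standard time at UTC+09:30.
09:09 UTC + 9h30m = 18:39 local.

18:39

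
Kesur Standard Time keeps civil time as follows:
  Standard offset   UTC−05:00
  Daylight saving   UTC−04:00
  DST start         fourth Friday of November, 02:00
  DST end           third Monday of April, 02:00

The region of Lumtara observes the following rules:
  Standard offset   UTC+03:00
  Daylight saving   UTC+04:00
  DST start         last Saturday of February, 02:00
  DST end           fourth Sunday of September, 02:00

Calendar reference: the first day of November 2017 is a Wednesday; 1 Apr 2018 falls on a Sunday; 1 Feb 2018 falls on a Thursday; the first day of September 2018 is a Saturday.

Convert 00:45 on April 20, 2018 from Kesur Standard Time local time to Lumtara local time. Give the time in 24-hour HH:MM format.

1 November 2017 is a Wednesday, so the first Friday is November 3 and the fourth is November 24.
1 April 2018 is a Sunday, so the first Monday is April 2 and the third is April 16.
April 20, 2018 does not fall between 24 November 2017 and 16 April 2018, so daylight saving is not in effect and Kesur Standard Time is at UTC−05:00.
00:45 Kesur Standard Time + 5h = 05:45 UTC.
1 February 2018 is a Thursday, so Saturdays fall on 3, 10, 17, 24; the last is February 24.
1 September 2018 is a Saturday, so the first Sunday is September 2 and the fourth is September 23.
At the standard offset (UTC+03:00), 05:45 UTC + 3h = 08:45 Lumtara standard time.
The standard-time date in Lumtara, April 20, 2018, lies within the daylight-saving period (24 February – 23 September), so Lumtara is on daylight time, UTC+04:00.
05:45 UTC + 4h = 09:45 Lumtara.

09:45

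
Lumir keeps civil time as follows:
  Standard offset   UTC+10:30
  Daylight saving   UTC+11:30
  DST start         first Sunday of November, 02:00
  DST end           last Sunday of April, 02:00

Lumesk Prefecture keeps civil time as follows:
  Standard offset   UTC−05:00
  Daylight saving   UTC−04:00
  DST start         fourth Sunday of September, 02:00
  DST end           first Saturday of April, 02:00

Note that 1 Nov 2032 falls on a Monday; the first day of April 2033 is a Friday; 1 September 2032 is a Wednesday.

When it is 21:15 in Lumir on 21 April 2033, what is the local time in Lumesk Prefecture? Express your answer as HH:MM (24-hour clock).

1 November 2032 is a Monday, so the first Sunday is November 7.
1 April 2033 is a Friday, so Sundays fall on 3, 10, 17, 24; the last is April 24.
21 April 2033 falls between 7 November 2032 and 24 April 2033, so daylight saving is in effect and Lumir is at UTC+11:30.
21:15 Lumir − 11h30m = 09:45 UTC.
1 September 2032 is a Wednesday, so the first Sunday is September 5 and the fourth is September 26.
1 April 2033 is a Friday, so the first Saturday is April 2.
At the standard offset (UTC−05:00), 09:45 UTC − 5h = 04:45 Lumesk Prefecture standard time.
Daylight saving runs 26 September 2032 – 2 April 2033; the standard-time date in Lumesk Prefecture, 21 April 2033, is outside that window, so Lumesk Prefecture is on standard time at UTC−05:00.
09:45 UTC − 5h = 04:45 Lumesk Prefecture.

04:45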